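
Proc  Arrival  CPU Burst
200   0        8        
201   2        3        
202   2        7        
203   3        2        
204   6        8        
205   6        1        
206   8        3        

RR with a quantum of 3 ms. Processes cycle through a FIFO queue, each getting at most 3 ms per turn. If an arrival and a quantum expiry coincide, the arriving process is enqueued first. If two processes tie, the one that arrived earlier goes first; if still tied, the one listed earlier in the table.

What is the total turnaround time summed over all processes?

117

Gantt: | 200 0-3 | 201 3-6 | 202 6-9 | 203 9-11 | 200 11-14 | 204 14-17 | 205 17-18 | 206 18-21 | 202 21-24 | 200 24-26 | 204 26-29 | 202 29-30 | 204 30-32 |
Completion: 200=26  201=6  202=30  203=11  204=32  205=18  206=21
Turnaround (C−A): 200=26  201=4  202=28  203=8  204=26  205=12  206=13
Turnaround = completion − arrival: 200=26, 201=4, 202=28, 203=8, 204=26, 205=12, 206=13
Total turnaround = 26 + 4 + 28 + 8 + 26 + 12 + 13 = 117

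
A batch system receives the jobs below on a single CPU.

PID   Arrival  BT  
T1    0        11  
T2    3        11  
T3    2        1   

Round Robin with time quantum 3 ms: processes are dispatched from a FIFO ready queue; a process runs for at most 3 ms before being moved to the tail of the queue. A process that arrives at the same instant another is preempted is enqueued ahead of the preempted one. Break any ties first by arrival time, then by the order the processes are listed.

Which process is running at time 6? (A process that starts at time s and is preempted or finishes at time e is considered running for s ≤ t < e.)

Timeline: | T1 0-3 | T3 3-4 | T2 4-7 | T1 7-10 | T2 10-13 | T1 13-16 | T2 16-19 | T1 19-21 | T2 21-23 |
Completion: T1=21  T2=23  T3=4

T2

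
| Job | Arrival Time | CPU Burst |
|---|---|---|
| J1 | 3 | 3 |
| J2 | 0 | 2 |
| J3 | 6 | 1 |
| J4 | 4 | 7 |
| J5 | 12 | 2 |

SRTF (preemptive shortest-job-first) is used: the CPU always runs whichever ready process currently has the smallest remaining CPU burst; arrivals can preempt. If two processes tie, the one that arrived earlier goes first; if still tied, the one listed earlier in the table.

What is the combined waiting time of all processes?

Schedule: | J2 0-2 | idle 2-3 | J1 3-6 | J3 6-7 | J4 7-14 | J5 14-16 |
Completion: J1=6  J2=2  J3=7  J4=14  J5=16
Waiting = turnaround − burst: J1=0, J2=0, J3=0, J4=3, J5=2
Total waiting = 0 + 0 + 0 + 3 + 2 = 5

5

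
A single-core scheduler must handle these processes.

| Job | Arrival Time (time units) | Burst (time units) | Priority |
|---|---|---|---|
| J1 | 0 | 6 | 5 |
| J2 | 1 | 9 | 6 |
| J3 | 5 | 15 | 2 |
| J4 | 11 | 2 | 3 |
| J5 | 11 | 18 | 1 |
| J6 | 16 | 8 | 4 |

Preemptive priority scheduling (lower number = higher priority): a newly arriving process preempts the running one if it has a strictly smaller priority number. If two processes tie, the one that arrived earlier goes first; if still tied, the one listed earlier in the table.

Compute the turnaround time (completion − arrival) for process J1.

Schedule: | J1 0-5 | J3 5-11 | J5 11-29 | J3 29-38 | J4 38-40 | J6 40-48 | J1 48-49 | J2 49-58 |
Completion: J1=49  J2=58  J3=38  J4=40  J5=29  J6=48
Turnaround(J1) = completion − arrival = 49 − 0 = 49

49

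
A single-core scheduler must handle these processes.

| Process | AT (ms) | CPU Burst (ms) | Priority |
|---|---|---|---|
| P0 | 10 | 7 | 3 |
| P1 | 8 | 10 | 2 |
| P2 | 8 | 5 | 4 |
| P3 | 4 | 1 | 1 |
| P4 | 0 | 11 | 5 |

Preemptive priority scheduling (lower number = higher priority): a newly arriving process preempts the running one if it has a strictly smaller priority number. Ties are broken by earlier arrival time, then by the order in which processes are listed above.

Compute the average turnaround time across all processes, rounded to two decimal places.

Timeline: | P4 0-4 | P3 4-5 | P4 5-8 | P1 8-18 | P0 18-25 | P2 25-30 | P4 30-34 |
Completion: P0=25  P1=18  P2=30  P3=5  P4=34
Turnaround (C−A): P0=15  P1=10  P2=22  P3=1  P4=34
Turnaround times: P0=15, P1=10, P2=22, P3=1, P4=34
Average turnaround = (15+10+22+1+34) / 5 = 82/5 = 16.40

16.40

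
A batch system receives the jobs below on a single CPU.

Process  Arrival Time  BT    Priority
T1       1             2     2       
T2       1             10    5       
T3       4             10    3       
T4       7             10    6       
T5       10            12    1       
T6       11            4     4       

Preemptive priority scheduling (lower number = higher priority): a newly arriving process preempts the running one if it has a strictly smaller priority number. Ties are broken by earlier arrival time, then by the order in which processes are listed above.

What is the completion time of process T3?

26

Timeline: | idle 0-1 | T1 1-3 | T2 3-4 | T3 4-10 | T5 10-22 | T3 22-26 | T6 26-30 | T2 30-39 | T4 39-49 |
Completion: T1=3  T2=39  T3=26  T4=49  T5=22  T6=30
Turnaround (C−A): T1=2  T2=38  T3=22  T4=42  T5=12  T6=19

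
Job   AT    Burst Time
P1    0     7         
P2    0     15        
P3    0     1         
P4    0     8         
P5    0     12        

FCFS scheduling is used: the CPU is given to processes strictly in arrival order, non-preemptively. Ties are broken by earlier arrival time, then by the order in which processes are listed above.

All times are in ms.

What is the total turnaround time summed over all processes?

126

Timeline: | P1 0-7 | P2 7-22 | P3 22-23 | P4 23-31 | P5 31-43 |
Completion: P1=7  P2=22  P3=23  P4=31  P5=43
Turnaround (C−A): P1=7  P2=22  P3=23  P4=31  P5=43
Turnaround = completion − arrival: P1=7, P2=22, P3=23, P4=31, P5=43
Total turnaround = 7 + 22 + 23 + 31 + 43 = 126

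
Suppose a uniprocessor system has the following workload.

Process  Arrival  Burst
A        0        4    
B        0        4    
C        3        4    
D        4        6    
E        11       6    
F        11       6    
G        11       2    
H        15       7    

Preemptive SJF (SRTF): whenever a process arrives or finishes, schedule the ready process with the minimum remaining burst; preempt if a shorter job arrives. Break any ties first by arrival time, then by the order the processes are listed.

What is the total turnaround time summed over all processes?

100

Timeline: | A 0-4 | B 4-8 | C 8-12 | G 12-14 | D 14-20 | E 20-26 | F 26-32 | H 32-39 |
Completion: A=4  B=8  C=12  D=20  E=26  F=32  G=14  H=39
Turnaround (C−A): A=4  B=8  C=9  D=16  E=15  F=21  G=3  H=24
Turnaround = completion − arrival: A=4, B=8, C=9, D=16, E=15, F=21, G=3, H=24
Total turnaround = 4 + 8 + 9 + 16 + 15 + 21 + 3 + 24 = 100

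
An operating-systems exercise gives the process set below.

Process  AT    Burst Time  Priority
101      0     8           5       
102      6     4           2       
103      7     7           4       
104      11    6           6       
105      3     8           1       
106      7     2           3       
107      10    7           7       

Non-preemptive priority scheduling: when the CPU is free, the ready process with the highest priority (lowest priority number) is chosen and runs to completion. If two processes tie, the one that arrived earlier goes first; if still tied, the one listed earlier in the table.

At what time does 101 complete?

Timeline: | 101 0-8 | 105 8-16 | 102 16-20 | 106 20-22 | 103 22-29 | 104 29-35 | 107 35-42 |
Completion: 101=8  102=20  103=29  104=35  105=16  106=22  107=42
Turnaround (C−A): 101=8  102=14  103=22  104=24  105=13  106=15  107=32

8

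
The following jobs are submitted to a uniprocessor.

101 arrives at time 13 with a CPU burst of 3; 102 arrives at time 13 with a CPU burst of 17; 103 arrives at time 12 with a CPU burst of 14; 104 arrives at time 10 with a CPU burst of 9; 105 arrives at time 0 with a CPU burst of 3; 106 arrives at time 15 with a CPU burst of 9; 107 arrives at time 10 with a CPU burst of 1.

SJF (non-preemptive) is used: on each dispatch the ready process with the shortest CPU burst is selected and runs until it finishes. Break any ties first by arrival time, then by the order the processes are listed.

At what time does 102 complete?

63

Gantt: | 105 0-3 | idle 3-10 | 107 10-11 | 104 11-20 | 101 20-23 | 106 23-32 | 103 32-46 | 102 46-63 |
Completion: 101=23  102=63  103=46  104=20  105=3  106=32  107=11
Turnaround (C−A): 101=10  102=50  103=34  104=10  105=3  106=17  107=1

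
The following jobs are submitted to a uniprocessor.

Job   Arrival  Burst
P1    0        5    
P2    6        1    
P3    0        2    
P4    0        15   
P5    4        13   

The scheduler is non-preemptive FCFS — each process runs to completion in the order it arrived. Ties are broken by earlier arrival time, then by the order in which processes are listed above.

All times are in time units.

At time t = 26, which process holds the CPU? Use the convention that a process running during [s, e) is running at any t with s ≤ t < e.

P5

Timeline: | P1 0-5 | P3 5-7 | P4 7-22 | P5 22-35 | P2 35-36 |
Completion: P1=5  P2=36  P3=7  P4=22  P5=35
Turnaround (C−A): P1=5  P2=30  P3=7  P4=22  P5=31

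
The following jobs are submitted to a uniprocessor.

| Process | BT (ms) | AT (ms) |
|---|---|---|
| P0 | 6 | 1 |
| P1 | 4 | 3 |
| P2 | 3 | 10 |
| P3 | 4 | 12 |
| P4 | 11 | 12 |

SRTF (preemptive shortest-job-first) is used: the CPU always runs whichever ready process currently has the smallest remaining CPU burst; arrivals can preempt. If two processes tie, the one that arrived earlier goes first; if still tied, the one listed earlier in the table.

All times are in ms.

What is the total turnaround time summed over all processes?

41

Timeline: | idle 0-1 | P0 1-7 | P1 7-11 | P2 11-14 | P3 14-18 | P4 18-29 |
Completion: P0=7  P1=11  P2=14  P3=18  P4=29
Turnaround (C−A): P0=6  P1=8  P2=4  P3=6  P4=17
Turnaround = completion − arrival: P0=6, P1=8, P2=4, P3=6, P4=17
Total turnaround = 6 + 8 + 4 + 6 + 17 = 41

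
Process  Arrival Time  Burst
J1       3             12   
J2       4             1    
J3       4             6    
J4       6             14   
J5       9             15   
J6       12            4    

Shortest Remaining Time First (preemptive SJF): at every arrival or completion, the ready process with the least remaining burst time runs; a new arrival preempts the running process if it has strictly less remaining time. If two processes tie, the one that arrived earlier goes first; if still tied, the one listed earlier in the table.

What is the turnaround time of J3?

7

Timeline: | idle 0-3 | J1 3-4 | J2 4-5 | J3 5-11 | J1 11-12 | J6 12-16 | J1 16-26 | J4 26-40 | J5 40-55 |
Completion: J1=26  J2=5  J3=11  J4=40  J5=55  J6=16
Turnaround(J3) = completion − arrival = 11 − 4 = 7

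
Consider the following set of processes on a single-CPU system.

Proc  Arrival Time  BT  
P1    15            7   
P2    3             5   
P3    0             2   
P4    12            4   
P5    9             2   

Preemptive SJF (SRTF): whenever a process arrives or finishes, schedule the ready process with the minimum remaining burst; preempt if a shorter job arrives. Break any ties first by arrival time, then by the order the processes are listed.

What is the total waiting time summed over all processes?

1

Timeline: | P3 0-2 | idle 2-3 | P2 3-8 | idle 8-9 | P5 9-11 | idle 11-12 | P4 12-16 | P1 16-23 |
Completion: P1=23  P2=8  P3=2  P4=16  P5=11
Waiting = turnaround − burst: P1=1, P2=0, P3=0, P4=0, P5=0
Total waiting = 1 + 0 + 0 + 0 + 0 = 1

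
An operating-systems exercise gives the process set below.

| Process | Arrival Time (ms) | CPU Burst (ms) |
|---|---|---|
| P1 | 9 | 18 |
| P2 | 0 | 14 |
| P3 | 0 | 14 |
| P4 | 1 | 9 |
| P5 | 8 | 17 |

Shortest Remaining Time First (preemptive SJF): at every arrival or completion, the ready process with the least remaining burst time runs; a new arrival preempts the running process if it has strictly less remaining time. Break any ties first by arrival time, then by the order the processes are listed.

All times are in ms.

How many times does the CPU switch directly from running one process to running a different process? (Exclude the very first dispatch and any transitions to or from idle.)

Schedule: | P2 0-1 | P4 1-10 | P2 10-23 | P3 23-37 | P5 37-54 | P1 54-72 |
Completion: P1=72  P2=23  P3=37  P4=10  P5=54
Turnaround (C−A): P1=63  P2=23  P3=37  P4=9  P5=46

5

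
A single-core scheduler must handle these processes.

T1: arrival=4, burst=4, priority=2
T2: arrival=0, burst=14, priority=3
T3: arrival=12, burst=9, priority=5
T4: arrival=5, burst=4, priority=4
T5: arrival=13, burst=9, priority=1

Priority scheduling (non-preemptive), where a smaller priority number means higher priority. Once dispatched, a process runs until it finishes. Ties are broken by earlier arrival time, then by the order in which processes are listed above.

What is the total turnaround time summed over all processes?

101

Timeline: | T2 0-14 | T5 14-23 | T1 23-27 | T4 27-31 | T3 31-40 |
Completion: T1=27  T2=14  T3=40  T4=31  T5=23
Turnaround (C−A): T1=23  T2=14  T3=28  T4=26  T5=10
Turnaround = completion − arrival: T1=23, T2=14, T3=28, T4=26, T5=10
Total turnaround = 23 + 14 + 28 + 26 + 10 = 101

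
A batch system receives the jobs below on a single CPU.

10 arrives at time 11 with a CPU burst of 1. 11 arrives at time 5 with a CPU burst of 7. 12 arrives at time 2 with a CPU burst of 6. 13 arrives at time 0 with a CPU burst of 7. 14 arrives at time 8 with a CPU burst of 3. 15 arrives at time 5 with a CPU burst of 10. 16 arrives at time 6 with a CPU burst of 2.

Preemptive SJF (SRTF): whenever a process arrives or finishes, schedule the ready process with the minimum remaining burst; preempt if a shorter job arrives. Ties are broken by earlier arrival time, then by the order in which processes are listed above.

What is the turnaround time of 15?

31

Timeline: | 13 0-7 | 16 7-9 | 14 9-12 | 10 12-13 | 12 13-19 | 11 19-26 | 15 26-36 |
Completion: 10=13  11=26  12=19  13=7  14=12  15=36  16=9
Turnaround (C−A): 10=2  11=21  12=17  13=7  14=4  15=31  16=3
Turnaround(15) = completion − arrival = 36 − 5 = 31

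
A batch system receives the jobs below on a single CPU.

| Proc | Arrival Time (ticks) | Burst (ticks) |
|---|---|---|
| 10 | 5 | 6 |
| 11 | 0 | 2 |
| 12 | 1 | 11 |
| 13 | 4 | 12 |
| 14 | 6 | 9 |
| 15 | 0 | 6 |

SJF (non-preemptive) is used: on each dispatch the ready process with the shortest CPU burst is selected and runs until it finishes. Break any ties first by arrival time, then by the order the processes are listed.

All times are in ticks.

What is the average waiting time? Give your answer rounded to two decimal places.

10.83

Gantt: | 11 0-2 | 15 2-8 | 10 8-14 | 14 14-23 | 12 23-34 | 13 34-46 |
Completion: 10=14  11=2  12=34  13=46  14=23  15=8
Turnaround (C−A): 10=9  11=2  12=33  13=42  14=17  15=8
Waiting times: 10=3, 11=0, 12=22, 13=30, 14=8, 15=2
Average waiting = (3+0+22+30+8+2) / 6 = 65/6 = 10.83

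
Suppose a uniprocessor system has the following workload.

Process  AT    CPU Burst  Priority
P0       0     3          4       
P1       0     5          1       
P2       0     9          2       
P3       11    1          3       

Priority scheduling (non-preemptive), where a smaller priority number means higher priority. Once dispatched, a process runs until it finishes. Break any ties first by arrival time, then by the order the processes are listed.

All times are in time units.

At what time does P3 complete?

15

Timeline: | P1 0-5 | P2 5-14 | P3 14-15 | P0 15-18 |
Completion: P0=18  P1=5  P2=14  P3=15
Turnaround (C−A): P0=18  P1=5  P2=14  P3=4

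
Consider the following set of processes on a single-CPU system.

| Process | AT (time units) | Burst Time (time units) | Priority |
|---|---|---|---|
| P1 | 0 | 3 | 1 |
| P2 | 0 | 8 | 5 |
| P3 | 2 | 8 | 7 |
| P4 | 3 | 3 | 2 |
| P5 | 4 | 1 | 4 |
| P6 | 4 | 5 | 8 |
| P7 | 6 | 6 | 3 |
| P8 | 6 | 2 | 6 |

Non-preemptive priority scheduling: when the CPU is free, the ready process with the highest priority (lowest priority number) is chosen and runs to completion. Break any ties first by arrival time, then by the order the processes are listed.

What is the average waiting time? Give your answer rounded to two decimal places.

Timeline: | P1 0-3 | P4 3-6 | P7 6-12 | P5 12-13 | P2 13-21 | P8 21-23 | P3 23-31 | P6 31-36 |
Completion: P1=3  P2=21  P3=31  P4=6  P5=13  P6=36  P7=12  P8=23
Waiting times: P1=0, P2=13, P3=21, P4=0, P5=8, P6=27, P7=0, P8=15
Average waiting = (0+13+21+0+8+27+0+15) / 8 = 84/8 = 10.50

10.50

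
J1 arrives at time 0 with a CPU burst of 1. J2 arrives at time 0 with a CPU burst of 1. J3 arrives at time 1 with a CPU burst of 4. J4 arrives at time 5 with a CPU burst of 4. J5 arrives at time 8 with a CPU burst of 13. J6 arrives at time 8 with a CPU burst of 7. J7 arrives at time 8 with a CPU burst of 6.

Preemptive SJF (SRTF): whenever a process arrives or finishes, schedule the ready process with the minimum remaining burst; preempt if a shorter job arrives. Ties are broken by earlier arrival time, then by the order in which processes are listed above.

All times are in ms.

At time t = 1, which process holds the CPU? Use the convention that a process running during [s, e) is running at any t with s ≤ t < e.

J2

Timeline: | J1 0-1 | J2 1-2 | J3 2-6 | J4 6-10 | J7 10-16 | J6 16-23 | J5 23-36 |
Completion: J1=1  J2=2  J3=6  J4=10  J5=36  J6=23  J7=16
Turnaround (C−A): J1=1  J2=2  J3=5  J4=5  J5=28  J6=15  J7=8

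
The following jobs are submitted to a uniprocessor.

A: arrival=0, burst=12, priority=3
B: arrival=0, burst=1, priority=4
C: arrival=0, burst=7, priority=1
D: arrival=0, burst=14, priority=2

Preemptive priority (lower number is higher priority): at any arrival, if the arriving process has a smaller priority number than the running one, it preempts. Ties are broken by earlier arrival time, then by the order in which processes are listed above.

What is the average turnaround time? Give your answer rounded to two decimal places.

Schedule: | C 0-7 | D 7-21 | A 21-33 | B 33-34 |
Completion: A=33  B=34  C=7  D=21
Turnaround (C−A): A=33  B=34  C=7  D=21
Turnaround times: A=33, B=34, C=7, D=21
Average turnaround = (33+34+7+21) / 4 = 95/4 = 23.75

23.75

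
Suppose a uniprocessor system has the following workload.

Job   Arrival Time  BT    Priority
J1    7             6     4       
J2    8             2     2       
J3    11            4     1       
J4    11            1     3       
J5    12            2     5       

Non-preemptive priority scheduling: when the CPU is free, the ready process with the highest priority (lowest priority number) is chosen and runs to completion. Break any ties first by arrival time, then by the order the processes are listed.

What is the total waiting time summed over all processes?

Gantt: | idle 0-7 | J1 7-13 | J3 13-17 | J2 17-19 | J4 19-20 | J5 20-22 |
Completion: J1=13  J2=19  J3=17  J4=20  J5=22
Waiting = turnaround − burst: J1=0, J2=9, J3=2, J4=8, J5=8
Total waiting = 0 + 9 + 2 + 8 + 8 = 27

27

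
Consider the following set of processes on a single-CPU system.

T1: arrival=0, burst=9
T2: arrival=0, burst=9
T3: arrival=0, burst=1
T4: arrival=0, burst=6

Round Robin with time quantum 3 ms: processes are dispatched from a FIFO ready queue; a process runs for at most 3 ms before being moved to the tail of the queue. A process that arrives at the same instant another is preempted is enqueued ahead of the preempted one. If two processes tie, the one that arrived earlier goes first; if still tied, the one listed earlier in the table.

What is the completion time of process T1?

22

Schedule: | T1 0-3 | T2 3-6 | T3 6-7 | T4 7-10 | T1 10-13 | T2 13-16 | T4 16-19 | T1 19-22 | T2 22-25 |
Completion: T1=22  T2=25  T3=7  T4=19
Turnaround (C−A): T1=22  T2=25  T3=7  T4=19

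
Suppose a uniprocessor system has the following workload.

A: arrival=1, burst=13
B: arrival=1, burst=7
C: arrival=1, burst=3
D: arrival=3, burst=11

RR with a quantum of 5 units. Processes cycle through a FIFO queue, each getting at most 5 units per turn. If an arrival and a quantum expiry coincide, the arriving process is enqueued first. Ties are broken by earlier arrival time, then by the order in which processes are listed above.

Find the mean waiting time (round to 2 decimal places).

17.25

Schedule: | idle 0-1 | A 1-6 | B 6-11 | C 11-14 | D 14-19 | A 19-24 | B 24-26 | D 26-31 | A 31-34 | D 34-35 |
Completion: A=34  B=26  C=14  D=35
Waiting times: A=20, B=18, C=10, D=21
Average waiting = (20+18+10+21) / 4 = 69/4 = 17.25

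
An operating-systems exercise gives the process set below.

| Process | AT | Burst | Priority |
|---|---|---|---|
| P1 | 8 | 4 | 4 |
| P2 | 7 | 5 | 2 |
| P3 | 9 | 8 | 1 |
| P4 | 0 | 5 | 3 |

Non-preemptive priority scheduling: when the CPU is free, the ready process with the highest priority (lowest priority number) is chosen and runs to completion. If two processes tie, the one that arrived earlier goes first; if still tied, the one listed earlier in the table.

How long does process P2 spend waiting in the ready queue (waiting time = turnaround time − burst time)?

Timeline: | P4 0-5 | idle 5-7 | P2 7-12 | P3 12-20 | P1 20-24 |
Completion: P1=24  P2=12  P3=20  P4=5
Turnaround (C−A): P1=16  P2=5  P3=11  P4=5
Waiting(P2) = turnaround − burst = 5 − 5 = 0

0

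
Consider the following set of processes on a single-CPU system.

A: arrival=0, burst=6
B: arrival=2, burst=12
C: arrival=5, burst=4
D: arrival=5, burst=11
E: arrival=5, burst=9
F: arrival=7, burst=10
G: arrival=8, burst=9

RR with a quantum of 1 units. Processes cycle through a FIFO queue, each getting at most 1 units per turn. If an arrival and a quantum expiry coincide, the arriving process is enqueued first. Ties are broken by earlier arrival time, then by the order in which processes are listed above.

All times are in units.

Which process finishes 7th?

Timeline: | A 0-2 | B 2-3 | A 3-4 | B 4-5 | A 5-6 | C 6-7 | D 7-8 | E 8-9 | B 9-10 | A 10-11 | F 11-12 | C 12-13 | G 13-14 | D 14-15 | E 15-16 | B 16-17 | A 17-18 | F 18-19 | C 19-20 | G 20-21 | D 21-22 | E 22-23 | B 23-24 | F 24-25 | C 25-26 | G 26-27 | D 27-28 | E 28-29 | B 29-30 | F 30-31 | G 31-32 | D 32-33 | E 33-34 | B 34-35 | F 35-36 | G 36-37 | D 37-38 | E 38-39 | B 39-40 | F 40-41 | G 41-42 | D 42-43 | E 43-44 | B 44-45 | F 45-46 | G 46-47 | D 47-48 | E 48-49 | B 49-50 | F 50-51 | G 51-52 | D 52-53 | E 53-54 | B 54-55 | F 55-56 | G 56-57 | D 57-58 | B 58-59 | F 59-60 | D 60-61 |
Completion: A=18  B=59  C=26  D=61  E=54  F=60  G=57
Turnaround (C−A): A=18  B=57  C=21  D=56  E=49  F=53  G=49
Finish order: A → C → E → G → B → F → D

D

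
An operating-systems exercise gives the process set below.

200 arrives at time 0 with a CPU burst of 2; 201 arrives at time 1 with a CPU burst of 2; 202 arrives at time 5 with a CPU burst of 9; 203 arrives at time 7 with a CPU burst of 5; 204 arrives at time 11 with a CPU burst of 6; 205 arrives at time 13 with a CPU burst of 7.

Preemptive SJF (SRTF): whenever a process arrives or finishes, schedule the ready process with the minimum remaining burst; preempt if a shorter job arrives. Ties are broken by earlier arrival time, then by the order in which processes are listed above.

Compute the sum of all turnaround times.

Timeline: | 200 0-2 | 201 2-4 | idle 4-5 | 202 5-7 | 203 7-12 | 204 12-18 | 202 18-25 | 205 25-32 |
Completion: 200=2  201=4  202=25  203=12  204=18  205=32
Turnaround = completion − arrival: 200=2, 201=3, 202=20, 203=5, 204=7, 205=19
Total turnaround = 2 + 3 + 20 + 5 + 7 + 19 = 56

56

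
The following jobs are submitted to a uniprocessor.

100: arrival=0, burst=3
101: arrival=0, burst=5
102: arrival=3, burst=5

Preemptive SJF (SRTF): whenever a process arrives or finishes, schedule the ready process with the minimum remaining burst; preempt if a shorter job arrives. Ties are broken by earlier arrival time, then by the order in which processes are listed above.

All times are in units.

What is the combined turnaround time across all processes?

21

Schedule: | 100 0-3 | 101 3-8 | 102 8-13 |
Completion: 100=3  101=8  102=13
Turnaround = completion − arrival: 100=3, 101=8, 102=10
Total turnaround = 3 + 8 + 10 = 21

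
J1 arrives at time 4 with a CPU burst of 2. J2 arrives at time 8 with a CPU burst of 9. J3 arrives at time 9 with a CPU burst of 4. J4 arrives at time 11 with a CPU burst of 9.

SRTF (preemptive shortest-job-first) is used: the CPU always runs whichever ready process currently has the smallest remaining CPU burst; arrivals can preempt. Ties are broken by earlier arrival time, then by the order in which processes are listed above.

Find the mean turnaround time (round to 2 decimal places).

9.50

Timeline: | idle 0-4 | J1 4-6 | idle 6-8 | J2 8-9 | J3 9-13 | J2 13-21 | J4 21-30 |
Completion: J1=6  J2=21  J3=13  J4=30
Turnaround (C−A): J1=2  J2=13  J3=4  J4=19
Turnaround times: J1=2, J2=13, J3=4, J4=19
Average turnaround = (2+13+4+19) / 4 = 38/4 = 9.50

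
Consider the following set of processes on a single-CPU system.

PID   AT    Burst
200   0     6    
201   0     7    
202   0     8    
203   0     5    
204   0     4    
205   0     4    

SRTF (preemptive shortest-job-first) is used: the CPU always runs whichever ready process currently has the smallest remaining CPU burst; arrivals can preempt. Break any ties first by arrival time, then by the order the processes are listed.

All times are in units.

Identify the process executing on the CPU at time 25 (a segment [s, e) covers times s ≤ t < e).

201

Timeline: | 204 0-4 | 205 4-8 | 203 8-13 | 200 13-19 | 201 19-26 | 202 26-34 |
Completion: 200=19  201=26  202=34  203=13  204=4  205=8
Turnaround (C−A): 200=19  201=26  202=34  203=13  204=4  205=8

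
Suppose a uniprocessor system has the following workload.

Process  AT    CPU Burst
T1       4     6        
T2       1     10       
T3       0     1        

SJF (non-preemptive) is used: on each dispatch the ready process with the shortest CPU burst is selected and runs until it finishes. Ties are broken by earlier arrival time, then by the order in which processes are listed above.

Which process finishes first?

Schedule: | T3 0-1 | T2 1-11 | T1 11-17 |
Completion: T1=17  T2=11  T3=1
Finish order: T3 → T2 → T1

T3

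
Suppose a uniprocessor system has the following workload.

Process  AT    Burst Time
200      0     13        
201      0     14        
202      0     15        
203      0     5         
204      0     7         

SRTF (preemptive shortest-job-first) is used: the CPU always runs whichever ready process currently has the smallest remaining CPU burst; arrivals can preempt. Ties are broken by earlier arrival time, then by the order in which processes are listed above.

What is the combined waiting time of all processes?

81

Schedule: | 203 0-5 | 204 5-12 | 200 12-25 | 201 25-39 | 202 39-54 |
Completion: 200=25  201=39  202=54  203=5  204=12
Turnaround (C−A): 200=25  201=39  202=54  203=5  204=12
Waiting = turnaround − burst: 200=12, 201=25, 202=39, 203=0, 204=5
Total waiting = 12 + 25 + 39 + 0 + 5 = 81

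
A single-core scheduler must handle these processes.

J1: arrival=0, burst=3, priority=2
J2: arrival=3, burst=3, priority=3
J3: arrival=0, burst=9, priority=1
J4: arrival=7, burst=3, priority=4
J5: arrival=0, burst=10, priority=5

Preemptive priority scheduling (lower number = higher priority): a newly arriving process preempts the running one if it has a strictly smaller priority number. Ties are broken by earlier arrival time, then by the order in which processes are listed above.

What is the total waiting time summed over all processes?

Timeline: | J3 0-9 | J1 9-12 | J2 12-15 | J4 15-18 | J5 18-28 |
Completion: J1=12  J2=15  J3=9  J4=18  J5=28
Turnaround (C−A): J1=12  J2=12  J3=9  J4=11  J5=28
Waiting = turnaround − burst: J1=9, J2=9, J3=0, J4=8, J5=18
Total waiting = 9 + 9 + 0 + 8 + 18 = 44

44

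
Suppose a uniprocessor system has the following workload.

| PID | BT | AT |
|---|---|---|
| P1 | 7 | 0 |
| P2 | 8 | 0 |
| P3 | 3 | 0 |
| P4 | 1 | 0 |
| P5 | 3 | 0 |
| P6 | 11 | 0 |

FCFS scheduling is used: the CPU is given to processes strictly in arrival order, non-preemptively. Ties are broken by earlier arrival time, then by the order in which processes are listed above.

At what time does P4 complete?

19

Timeline: | P1 0-7 | P2 7-15 | P3 15-18 | P4 18-19 | P5 19-22 | P6 22-33 |
Completion: P1=7  P2=15  P3=18  P4=19  P5=22  P6=33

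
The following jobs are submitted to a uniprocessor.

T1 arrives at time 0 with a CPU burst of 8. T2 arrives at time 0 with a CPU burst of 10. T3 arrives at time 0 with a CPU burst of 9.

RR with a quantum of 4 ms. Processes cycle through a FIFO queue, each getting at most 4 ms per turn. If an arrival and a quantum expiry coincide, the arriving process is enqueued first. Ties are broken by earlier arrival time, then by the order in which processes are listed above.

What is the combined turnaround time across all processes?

Schedule: | T1 0-4 | T2 4-8 | T3 8-12 | T1 12-16 | T2 16-20 | T3 20-24 | T2 24-26 | T3 26-27 |
Completion: T1=16  T2=26  T3=27
Turnaround = completion − arrival: T1=16, T2=26, T3=27
Total turnaround = 16 + 26 + 27 = 69

69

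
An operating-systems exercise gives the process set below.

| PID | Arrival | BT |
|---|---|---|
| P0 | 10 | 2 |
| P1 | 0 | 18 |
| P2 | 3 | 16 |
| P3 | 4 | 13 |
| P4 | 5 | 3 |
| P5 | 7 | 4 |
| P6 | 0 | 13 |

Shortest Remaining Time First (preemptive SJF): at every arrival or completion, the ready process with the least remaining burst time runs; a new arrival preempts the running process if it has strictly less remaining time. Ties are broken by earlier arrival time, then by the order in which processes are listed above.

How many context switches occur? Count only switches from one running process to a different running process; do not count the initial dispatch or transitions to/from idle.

7

Gantt: | P6 0-5 | P4 5-8 | P5 8-12 | P0 12-14 | P6 14-22 | P3 22-35 | P2 35-51 | P1 51-69 |
Completion: P0=14  P1=69  P2=51  P3=35  P4=8  P5=12  P6=22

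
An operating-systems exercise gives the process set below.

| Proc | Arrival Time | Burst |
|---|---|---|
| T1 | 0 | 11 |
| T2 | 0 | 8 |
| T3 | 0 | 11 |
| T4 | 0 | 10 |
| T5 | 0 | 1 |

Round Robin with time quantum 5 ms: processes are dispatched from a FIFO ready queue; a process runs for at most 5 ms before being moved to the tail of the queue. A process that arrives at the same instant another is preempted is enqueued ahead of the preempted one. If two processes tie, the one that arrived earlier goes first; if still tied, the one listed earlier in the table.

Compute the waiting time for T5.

Gantt: | T1 0-5 | T2 5-10 | T3 10-15 | T4 15-20 | T5 20-21 | T1 21-26 | T2 26-29 | T3 29-34 | T4 34-39 | T1 39-40 | T3 40-41 |
Completion: T1=40  T2=29  T3=41  T4=39  T5=21
Waiting(T5) = turnaround − burst = 21 − 1 = 20

20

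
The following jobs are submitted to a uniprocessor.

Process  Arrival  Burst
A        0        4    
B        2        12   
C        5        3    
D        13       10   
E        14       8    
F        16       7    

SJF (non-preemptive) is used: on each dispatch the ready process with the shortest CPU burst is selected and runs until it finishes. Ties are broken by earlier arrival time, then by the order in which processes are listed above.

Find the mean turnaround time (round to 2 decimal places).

Timeline: | A 0-4 | B 4-16 | C 16-19 | F 19-26 | E 26-34 | D 34-44 |
Completion: A=4  B=16  C=19  D=44  E=34  F=26
Turnaround times: A=4, B=14, C=14, D=31, E=20, F=10
Average turnaround = (4+14+14+31+20+10) / 6 = 93/6 = 15.50

15.50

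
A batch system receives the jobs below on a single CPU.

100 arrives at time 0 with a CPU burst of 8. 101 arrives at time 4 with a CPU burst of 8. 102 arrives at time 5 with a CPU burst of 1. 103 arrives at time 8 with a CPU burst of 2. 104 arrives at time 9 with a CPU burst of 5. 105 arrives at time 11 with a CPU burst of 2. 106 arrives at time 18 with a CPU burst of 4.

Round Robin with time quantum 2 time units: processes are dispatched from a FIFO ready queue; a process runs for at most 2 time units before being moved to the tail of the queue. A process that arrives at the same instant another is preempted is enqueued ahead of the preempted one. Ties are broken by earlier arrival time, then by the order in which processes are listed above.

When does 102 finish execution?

9

Schedule: | 100 0-4 | 101 4-6 | 100 6-8 | 102 8-9 | 101 9-11 | 103 11-13 | 100 13-15 | 104 15-17 | 105 17-19 | 101 19-21 | 104 21-23 | 106 23-25 | 101 25-27 | 104 27-28 | 106 28-30 |
Completion: 100=15  101=27  102=9  103=13  104=28  105=19  106=30
Turnaround (C−A): 100=15  101=23  102=4  103=5  104=19  105=8  106=12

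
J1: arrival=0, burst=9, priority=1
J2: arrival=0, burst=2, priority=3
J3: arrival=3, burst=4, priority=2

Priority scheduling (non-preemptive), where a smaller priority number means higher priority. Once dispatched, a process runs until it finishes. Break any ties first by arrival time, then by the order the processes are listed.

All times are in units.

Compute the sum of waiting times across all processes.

Gantt: | J1 0-9 | J3 9-13 | J2 13-15 |
Completion: J1=9  J2=15  J3=13
Turnaround (C−A): J1=9  J2=15  J3=10
Waiting = turnaround − burst: J1=0, J2=13, J3=6
Total waiting = 0 + 13 + 6 = 19

19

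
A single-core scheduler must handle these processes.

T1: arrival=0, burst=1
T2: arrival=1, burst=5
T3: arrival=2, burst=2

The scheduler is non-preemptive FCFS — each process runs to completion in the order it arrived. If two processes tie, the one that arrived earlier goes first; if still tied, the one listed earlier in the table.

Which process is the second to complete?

Gantt: | T1 0-1 | T2 1-6 | T3 6-8 |
Completion: T1=1  T2=6  T3=8
Turnaround (C−A): T1=1  T2=5  T3=6
Finish order: T1 → T2 → T3

T2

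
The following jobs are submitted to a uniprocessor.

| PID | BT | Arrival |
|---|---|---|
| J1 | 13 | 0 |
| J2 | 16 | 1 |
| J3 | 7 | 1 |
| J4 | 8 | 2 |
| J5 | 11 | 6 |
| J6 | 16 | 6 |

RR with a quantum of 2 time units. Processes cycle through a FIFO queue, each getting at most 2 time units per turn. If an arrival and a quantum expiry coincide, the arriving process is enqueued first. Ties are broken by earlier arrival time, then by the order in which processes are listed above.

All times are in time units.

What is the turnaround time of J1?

Timeline: | J1 0-2 | J2 2-4 | J3 4-6 | J4 6-8 | J1 8-10 | J2 10-12 | J5 12-14 | J6 14-16 | J3 16-18 | J4 18-20 | J1 20-22 | J2 22-24 | J5 24-26 | J6 26-28 | J3 28-30 | J4 30-32 | J1 32-34 | J2 34-36 | J5 36-38 | J6 38-40 | J3 40-41 | J4 41-43 | J1 43-45 | J2 45-47 | J5 47-49 | J6 49-51 | J1 51-53 | J2 53-55 | J5 55-57 | J6 57-59 | J1 59-60 | J2 60-62 | J5 62-63 | J6 63-65 | J2 65-67 | J6 67-71 |
Completion: J1=60  J2=67  J3=41  J4=43  J5=63  J6=71
Turnaround (C−A): J1=60  J2=66  J3=40  J4=41  J5=57  J6=65
Turnaround(J1) = completion − arrival = 60 − 0 = 60

60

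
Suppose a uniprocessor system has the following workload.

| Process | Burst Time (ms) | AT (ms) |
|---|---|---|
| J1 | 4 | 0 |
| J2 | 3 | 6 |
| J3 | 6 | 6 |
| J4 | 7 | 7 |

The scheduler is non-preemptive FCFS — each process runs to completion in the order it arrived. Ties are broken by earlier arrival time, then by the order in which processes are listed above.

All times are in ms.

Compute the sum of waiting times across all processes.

11

Gantt: | J1 0-4 | idle 4-6 | J2 6-9 | J3 9-15 | J4 15-22 |
Completion: J1=4  J2=9  J3=15  J4=22
Turnaround (C−A): J1=4  J2=3  J3=9  J4=15
Waiting = turnaround − burst: J1=0, J2=0, J3=3, J4=8
Total waiting = 0 + 0 + 3 + 8 = 11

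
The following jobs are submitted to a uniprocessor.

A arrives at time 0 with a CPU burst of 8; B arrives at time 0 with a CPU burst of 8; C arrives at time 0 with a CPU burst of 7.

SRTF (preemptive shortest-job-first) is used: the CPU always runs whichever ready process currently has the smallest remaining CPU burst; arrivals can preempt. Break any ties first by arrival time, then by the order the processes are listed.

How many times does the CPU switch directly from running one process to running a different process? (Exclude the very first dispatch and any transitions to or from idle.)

2

Gantt: | C 0-7 | A 7-15 | B 15-23 |
Completion: A=15  B=23  C=7
Turnaround (C−A): A=15  B=23  C=7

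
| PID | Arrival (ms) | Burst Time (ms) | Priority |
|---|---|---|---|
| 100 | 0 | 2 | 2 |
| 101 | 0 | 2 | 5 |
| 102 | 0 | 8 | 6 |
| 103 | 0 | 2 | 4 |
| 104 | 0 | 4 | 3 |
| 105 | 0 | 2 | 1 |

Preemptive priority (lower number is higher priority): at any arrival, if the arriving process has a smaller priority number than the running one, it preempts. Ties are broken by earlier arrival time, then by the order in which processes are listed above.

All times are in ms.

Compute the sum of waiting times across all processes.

36

Gantt: | 105 0-2 | 100 2-4 | 104 4-8 | 103 8-10 | 101 10-12 | 102 12-20 |
Completion: 100=4  101=12  102=20  103=10  104=8  105=2
Turnaround (C−A): 100=4  101=12  102=20  103=10  104=8  105=2
Waiting = turnaround − burst: 100=2, 101=10, 102=12, 103=8, 104=4, 105=0
Total waiting = 2 + 10 + 12 + 8 + 4 + 0 = 36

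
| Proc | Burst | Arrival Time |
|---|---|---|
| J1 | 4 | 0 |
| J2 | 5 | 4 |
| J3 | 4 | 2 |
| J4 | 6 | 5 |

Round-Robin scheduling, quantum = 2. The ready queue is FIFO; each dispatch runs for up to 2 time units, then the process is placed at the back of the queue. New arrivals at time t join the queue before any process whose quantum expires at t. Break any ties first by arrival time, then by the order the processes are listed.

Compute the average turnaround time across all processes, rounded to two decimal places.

10.25

Timeline: | J1 0-2 | J3 2-4 | J1 4-6 | J2 6-8 | J3 8-10 | J4 10-12 | J2 12-14 | J4 14-16 | J2 16-17 | J4 17-19 |
Completion: J1=6  J2=17  J3=10  J4=19
Turnaround (C−A): J1=6  J2=13  J3=8  J4=14
Turnaround times: J1=6, J2=13, J3=8, J4=14
Average turnaround = (6+13+8+14) / 4 = 41/4 = 10.25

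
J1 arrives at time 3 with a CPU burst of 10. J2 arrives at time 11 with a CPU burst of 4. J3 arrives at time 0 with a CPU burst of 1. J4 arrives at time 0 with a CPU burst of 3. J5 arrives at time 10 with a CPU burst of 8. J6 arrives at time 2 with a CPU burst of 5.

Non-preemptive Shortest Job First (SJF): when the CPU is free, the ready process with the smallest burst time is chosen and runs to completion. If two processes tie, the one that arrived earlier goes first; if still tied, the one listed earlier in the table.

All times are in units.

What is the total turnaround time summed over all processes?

61

Timeline: | J3 0-1 | J4 1-4 | J6 4-9 | J1 9-19 | J2 19-23 | J5 23-31 |
Completion: J1=19  J2=23  J3=1  J4=4  J5=31  J6=9
Turnaround = completion − arrival: J1=16, J2=12, J3=1, J4=4, J5=21, J6=7
Total turnaround = 16 + 12 + 1 + 4 + 21 + 7 = 61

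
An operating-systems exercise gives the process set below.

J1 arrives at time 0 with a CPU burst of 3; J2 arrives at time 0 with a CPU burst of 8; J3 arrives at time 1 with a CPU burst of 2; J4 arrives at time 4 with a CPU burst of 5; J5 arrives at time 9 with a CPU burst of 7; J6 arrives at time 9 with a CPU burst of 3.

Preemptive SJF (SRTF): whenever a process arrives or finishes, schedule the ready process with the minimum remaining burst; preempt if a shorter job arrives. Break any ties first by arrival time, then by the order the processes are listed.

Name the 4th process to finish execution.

J6

Gantt: | J1 0-3 | J3 3-5 | J4 5-10 | J6 10-13 | J5 13-20 | J2 20-28 |
Completion: J1=3  J2=28  J3=5  J4=10  J5=20  J6=13
Finish order: J1 → J3 → J4 → J6 → J5 → J2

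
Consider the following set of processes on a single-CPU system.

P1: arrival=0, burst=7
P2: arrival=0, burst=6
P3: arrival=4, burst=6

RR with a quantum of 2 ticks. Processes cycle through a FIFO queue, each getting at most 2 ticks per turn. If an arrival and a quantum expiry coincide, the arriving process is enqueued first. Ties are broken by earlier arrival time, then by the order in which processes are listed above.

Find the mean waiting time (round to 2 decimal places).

Schedule: | P1 0-2 | P2 2-4 | P1 4-6 | P3 6-8 | P2 8-10 | P1 10-12 | P3 12-14 | P2 14-16 | P1 16-17 | P3 17-19 |
Completion: P1=17  P2=16  P3=19
Waiting times: P1=10, P2=10, P3=9
Average waiting = (10+10+9) / 3 = 29/3 = 9.67

9.67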